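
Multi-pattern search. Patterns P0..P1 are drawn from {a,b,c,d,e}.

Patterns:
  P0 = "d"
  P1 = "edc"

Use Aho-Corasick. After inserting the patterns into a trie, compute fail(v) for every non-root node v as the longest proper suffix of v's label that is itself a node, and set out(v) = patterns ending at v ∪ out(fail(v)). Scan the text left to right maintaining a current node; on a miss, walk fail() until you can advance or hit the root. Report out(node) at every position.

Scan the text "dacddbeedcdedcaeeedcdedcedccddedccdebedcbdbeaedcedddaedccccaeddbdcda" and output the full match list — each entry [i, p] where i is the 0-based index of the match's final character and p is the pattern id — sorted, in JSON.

Build automaton:
Trie nodes:
  0='ε' goto d→1 e→2
  1='d' goto ·  ←P0
  2='e' goto d→3
  3='ed' goto c→4
  4='edc' goto ·  ←P1

BFS fail/out derivation:
  n1('d'): parent n0 fail=0; on 'd' 0 → fail=0;  out {0}∪∅={0}
  n2('e'): parent n0 fail=0; on 'e' 0 → fail=0;  out ∅∪∅=∅
  n3('ed'): parent n2 fail=0; on 'd' 0 → fail=1;  out ∅∪{0}={0}
  n4('edc'): parent n3 fail=1; on 'c' 1→0 → fail=0;  out {1}∪∅={1}

Scan:
i=0 'd': node 0→1  ** P0@[0:0]
i=1 'a': node 1→0 (via fail)
i=2 'c': node 0→0
i=3 'd': node 0→1  ** P0@[3:3]
i=4 'd': node 1→1 (via fail)  ** P0@[4:4]
i=5 'b': node 1→0 (via fail)
i=6 'e': node 0→2
i=7 'e': node 2→2 (via fail)
i=8 'd': node 2→3  ** P0@[8:8]
i=9 'c': node 3→4  ** P1@[7:9]
i=10 'd': node 4→1 (via fail)  ** P0@[10:10]
i=11 'e': node 1→2 (via fail)
i=12 'd': node 2→3  ** P0@[12:12]
i=13 'c': node 3→4  ** P1@[11:13]
i=14 'a': node 4→0 (via fail)
i=15 'e': node 0→2
i=16 'e': node 2→2 (via fail)
i=17 'e': node 2→2 (via fail)
i=18 'd': node 2→3  ** P0@[18:18]
i=19 'c': node 3→4  ** P1@[17:19]
i=20 'd': node 4→1 (via fail)  ** P0@[20:20]
i=21 'e': node 1→2 (via fail)
i=22 'd': node 2→3  ** P0@[22:22]
i=23 'c': node 3→4  ** P1@[21:23]
i=24 'e': node 4→2 (via fail)
i=25 'd': node 2→3  ** P0@[25:25]
i=26 'c': node 3→4  ** P1@[24:26]
i=27 'c': node 4→0 (via fail)
i=28 'd': node 0→1  ** P0@[28:28]
i=29 'd': node 1→1 (via fail)  ** P0@[29:29]
i=30 'e': node 1→2 (via fail)
i=31 'd': node 2→3  ** P0@[31:31]
i=32 'c': node 3→4  ** P1@[30:32]
i=33 'c': node 4→0 (via fail)
i=34 'd': node 0→1  ** P0@[34:34]
i=35 'e': node 1→2 (via fail)
i=36 'b': node 2→0 (via fail)
i=37 'e': node 0→2
i=38 'd': node 2→3  ** P0@[38:38]
i=39 'c': node 3→4  ** P1@[37:39]
i=40 'b': node 4→0 (via fail)
i=41 'd': node 0→1  ** P0@[41:41]
i=42 'b': node 1→0 (via fail)
i=43 'e': node 0→2
i=44 'a': node 2→0 (via fail)
i=45 'e': node 0→2
i=46 'd': node 2→3  ** P0@[46:46]
i=47 'c': node 3→4  ** P1@[45:47]
i=48 'e': node 4→2 (via fail)
i=49 'd': node 2→3  ** P0@[49:49]
i=50 'd': node 3→1 (via fail)  ** P0@[50:50]
i=51 'd': node 1→1 (via fail)  ** P0@[51:51]
i=52 'a': node 1→0 (via fail)
i=53 'e': node 0→2
i=54 'd': node 2→3  ** P0@[54:54]
i=55 'c': node 3→4  ** P1@[53:55]
i=56 'c': node 4→0 (via fail)
i=57 'c': node 0→0
i=58 'c': node 0→0
i=59 'a': node 0→0
i=60 'e': node 0→2
i=61 'd': node 2→3  ** P0@[61:61]
i=62 'd': node 3→1 (via fail)  ** P0@[62:62]
i=63 'b': node 1→0 (via fail)
i=64 'd': node 0→1  ** P0@[64:64]
i=65 'c': node 1→0 (via fail)
i=66 'd': node 0→1  ** P0@[66:66]
i=67 'a': node 1→0 (via fail)

Result: [[0,0],[3,0],[4,0],[8,0],[9,1],[10,0],[12,0],[13,1],[18,0],[19,1],[20,0],[22,0],[23,1],[25,0],[26,1],[28,0],[29,0],[31,0],[32,1],[34,0],[38,0],[39,1],[41,0],[46,0],[47,1],[49,0],[50,0],[51,0],[54,0],[55,1],[61,0],[62,0],[64,0],[66,0]]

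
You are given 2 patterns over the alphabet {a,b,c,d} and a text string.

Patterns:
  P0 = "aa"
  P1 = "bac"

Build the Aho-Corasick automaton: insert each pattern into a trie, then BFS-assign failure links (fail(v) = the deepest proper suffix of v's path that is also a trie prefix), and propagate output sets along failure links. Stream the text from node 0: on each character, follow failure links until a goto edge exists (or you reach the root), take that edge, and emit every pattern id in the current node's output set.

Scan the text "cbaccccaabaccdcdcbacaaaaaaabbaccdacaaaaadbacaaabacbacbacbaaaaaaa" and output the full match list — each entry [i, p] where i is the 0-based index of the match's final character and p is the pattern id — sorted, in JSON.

Build automaton:
Trie nodes:
  n0 'ε': a→1 b→3
  n1 'a': a→2
  n2 'aa': ·  [P0 ends]
  n3 'b': a→4
  n4 'ba': c→5
  n5 'bac': ·  [P1 ends]

Failure links (BFS by depth):
  n1('a'): parent n0 fail=0; on 'a' 0 → fail=0;  out ∅∪∅=∅
  n3('b'): parent n0 fail=0; on 'b' 0 → fail=0;  out ∅∪∅=∅
  n2('aa'): parent n1 fail=0; on 'a' 0 → fail=1;  out {0}∪∅={0}
  n4('ba'): parent n3 fail=0; on 'a' 0 → fail=1;  out ∅∪∅=∅
  n5('bac'): parent n4 fail=1; on 'c' 1→0 → fail=0;  out {1}∪∅={1}

Text stream:
pos 0 'c': at 0
pos 1 'b': at 3
pos 2 'a': at 4
pos 3 'c': at 5  emit P1@[1:3]
pos 4 'c': at 0 ·f
pos 5 'c': at 0
pos 6 'c': at 0
pos 7 'a': at 1
pos 8 'a': at 2  emit P0@[7:8]
pos 9 'b': at 3 ·f
pos 10 'a': at 4
pos 11 'c': at 5  emit P1@[9:11]
pos 12 'c': at 0 ·f
pos 13 'd': at 0
pos 14 'c': at 0
pos 15 'd': at 0
pos 16 'c': at 0
pos 17 'b': at 3
pos 18 'a': at 4
pos 19 'c': at 5  emit P1@[17:19]
pos 20 'a': at 1 ·f
pos 21 'a': at 2  emit P0@[20:21]
pos 22 'a': at 2 ·f  emit P0@[21:22]
pos 23 'a': at 2 ·f  emit P0@[22:23]
pos 24 'a': at 2 ·f  emit P0@[23:24]
pos 25 'a': at 2 ·f  emit P0@[24:25]
pos 26 'a': at 2 ·f  emit P0@[25:26]
pos 27 'b': at 3 ·f
pos 28 'b': at 3 ·f
pos 29 'a': at 4
pos 30 'c': at 5  emit P1@[28:30]
pos 31 'c': at 0 ·f
pos 32 'd': at 0
pos 33 'a': at 1
pos 34 'c': at 0 ·f
pos 35 'a': at 1
pos 36 'a': at 2  emit P0@[35:36]
pos 37 'a': at 2 ·f  emit P0@[36:37]
pos 38 'a': at 2 ·f  emit P0@[37:38]
pos 39 'a': at 2 ·f  emit P0@[38:39]
pos 40 'd': at 0 ·f
pos 41 'b': at 3
pos 42 'a': at 4
pos 43 'c': at 5  emit P1@[41:43]
pos 44 'a': at 1 ·f
pos 45 'a': at 2  emit P0@[44:45]
pos 46 'a': at 2 ·f  emit P0@[45:46]
pos 47 'b': at 3 ·f
pos 48 'a': at 4
pos 49 'c': at 5  emit P1@[47:49]
pos 50 'b': at 3 ·f
pos 51 'a': at 4
pos 52 'c': at 5  emit P1@[50:52]
pos 53 'b': at 3 ·f
pos 54 'a': at 4
pos 55 'c': at 5  emit P1@[53:55]
pos 56 'b': at 3 ·f
pos 57 'a': at 4
pos 58 'a': at 2 ·f  emit P0@[57:58]
pos 59 'a': at 2 ·f  emit P0@[58:59]
pos 60 'a': at 2 ·f  emit P0@[59:60]
pos 61 'a': at 2 ·f  emit P0@[60:61]
pos 62 'a': at 2 ·f  emit P0@[61:62]
pos 63 'a': at 2 ·f  emit P0@[62:63]

All matches (sorted): [[3,1],[8,0],[11,1],[19,1],[21,0],[22,0],[23,0],[24,0],[25,0],[26,0],[30,1],[36,0],[37,0],[38,0],[39,0],[43,1],[45,0],[46,0],[49,1],[52,1],[55,1],[58,0],[59,0],[60,0],[61,0],[62,0],[63,0]]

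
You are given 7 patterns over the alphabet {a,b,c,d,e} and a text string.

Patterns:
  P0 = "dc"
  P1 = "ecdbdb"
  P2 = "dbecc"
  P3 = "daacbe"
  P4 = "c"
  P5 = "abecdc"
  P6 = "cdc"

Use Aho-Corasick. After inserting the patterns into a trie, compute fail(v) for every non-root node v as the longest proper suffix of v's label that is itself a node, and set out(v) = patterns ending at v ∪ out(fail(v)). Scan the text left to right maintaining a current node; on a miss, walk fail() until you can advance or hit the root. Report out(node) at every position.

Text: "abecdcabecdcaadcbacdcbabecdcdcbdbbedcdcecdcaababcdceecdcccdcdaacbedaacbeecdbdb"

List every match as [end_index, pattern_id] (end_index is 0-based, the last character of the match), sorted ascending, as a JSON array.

Build:
Trie (insert patterns):
  n0 'ε': a→19 c→18 d→1 e→3
  n1 'd': a→13 b→9 c→2
  n2 'dc': ·  [P0 ends]
  n3 'e': c→4
  n4 'ec': d→5
  n5 'ecd': b→6
  n6 'ecdb': d→7
  n7 'ecdbd': b→8
  n8 'ecdbdb': ·  [P1 ends]
  n9 'db': e→10
  n10 'dbe': c→11
  n11 'dbec': c→12
  n12 'dbecc': ·  [P2 ends]
  n13 'da': a→14
  n14 'daa': c→15
  n15 'daac': b→16
  n16 'daacb': e→17
  n17 'daacbe': ·  [P3 ends]
  n18 'c': d→25  [P4 ends]
  n19 'a': b→20
  n20 'ab': e→21
  n21 'abe': c→22
  n22 'abec': d→23
  n23 'abecd': c→24
  n24 'abecdc': ·  [P5 ends]
  n25 'cd': c→26
  n26 'cdc': ·  [P6 ends]

Failure links (BFS by depth):
  fail(1) 'd': from fail(0)=0 chase 'd': 0 ⇒ 0;  out=∅∪out(0)=∅
  fail(3) 'e': from fail(0)=0 chase 'e': 0 ⇒ 0;  out=∅∪out(0)=∅
  fail(18) 'c': from fail(0)=0 chase 'c': 0 ⇒ 0;  out={4}∪out(0)={4}
  fail(19) 'a': from fail(0)=0 chase 'a': 0 ⇒ 0;  out=∅∪out(0)=∅
  fail(2) 'dc': from fail(1)=0 chase 'c': 0 ⇒ 18;  out={0}∪out(18)={0,4}
  fail(4) 'ec': from fail(3)=0 chase 'c': 0 ⇒ 18;  out=∅∪out(18)={4}
  fail(9) 'db': from fail(1)=0 chase 'b': 0 ⇒ 0;  out=∅∪out(0)=∅
  fail(13) 'da': from fail(1)=0 chase 'a': 0 ⇒ 19;  out=∅∪out(19)=∅
  fail(20) 'ab': from fail(19)=0 chase 'b': 0 ⇒ 0;  out=∅∪out(0)=∅
  fail(25) 'cd': from fail(18)=0 chase 'd': 0 ⇒ 1;  out=∅∪out(1)=∅
  fail(5) 'ecd': from fail(4)=18 chase 'd': 18 ⇒ 25;  out=∅∪out(25)=∅
  fail(10) 'dbe': from fail(9)=0 chase 'e': 0 ⇒ 3;  out=∅∪out(3)=∅
  fail(14) 'daa': from fail(13)=19 chase 'a': 19→0 ⇒ 19;  out=∅∪out(19)=∅
  fail(21) 'abe': from fail(20)=0 chase 'e': 0 ⇒ 3;  out=∅∪out(3)=∅
  fail(26) 'cdc': from fail(25)=1 chase 'c': 1 ⇒ 2;  out={6}∪out(2)={0,4,6}
  fail(6) 'ecdb': from fail(5)=25 chase 'b': 25→1 ⇒ 9;  out=∅∪out(9)=∅
  fail(11) 'dbec': from fail(10)=3 chase 'c': 3 ⇒ 4;  out=∅∪out(4)={4}
  fail(15) 'daac': from fail(14)=19 chase 'c': 19→0 ⇒ 18;  out=∅∪out(18)={4}
  fail(22) 'abec': from fail(21)=3 chase 'c': 3 ⇒ 4;  out=∅∪out(4)={4}
  fail(7) 'ecdbd': from fail(6)=9 chase 'd': 9→0 ⇒ 1;  out=∅∪out(1)=∅
  fail(12) 'dbecc': from fail(11)=4 chase 'c': 4→18→0 ⇒ 18;  out={2}∪out(18)={2,4}
  fail(16) 'daacb': from fail(15)=18 chase 'b': 18→0 ⇒ 0;  out=∅∪out(0)=∅
  fail(23) 'abecd': from fail(22)=4 chase 'd': 4 ⇒ 5;  out=∅∪out(5)=∅
  fail(8) 'ecdbdb': from fail(7)=1 chase 'b': 1 ⇒ 9;  out={1}∪out(9)={1}
  fail(17) 'daacbe': from fail(16)=0 chase 'e': 0 ⇒ 3;  out={3}∪out(3)={3}
  fail(24) 'abecdc': from fail(23)=5 chase 'c': 5→25 ⇒ 26;  out={5}∪out(26)={0,4,5,6}

Scan:
i=0 'a': node 0→19
i=1 'b': node 19→20
i=2 'e': node 20→21
i=3 'c': node 21→22  ** P4@[3:3]
i=4 'd': node 22→23
i=5 'c': node 23→24  ** P0@[4:5],P4@[5:5],P5@[0:5],P6@[3:5]
i=6 'a': node 24→19 (fail-walked)
i=7 'b': node 19→20
i=8 'e': node 20→21
i=9 'c': node 21→22  ** P4@[9:9]
i=10 'd': node 22→23
i=11 'c': node 23→24  ** P0@[10:11],P4@[11:11],P5@[6:11],P6@[9:11]
i=12 'a': node 24→19 (fail-walked)
i=13 'a': node 19→19 (fail-walked)
i=14 'd': node 19→1 (fail-walked)
i=15 'c': node 1→2  ** P0@[14:15],P4@[15:15]
i=16 'b': node 2→0 (fail-walked)
i=17 'a': node 0→19
i=18 'c': node 19→18 (fail-walked)  ** P4@[18:18]
i=19 'd': node 18→25
i=20 'c': node 25→26  ** P0@[19:20],P4@[20:20],P6@[18:20]
i=21 'b': node 26→0 (fail-walked)
i=22 'a': node 0→19
i=23 'b': node 19→20
i=24 'e': node 20→21
i=25 'c': node 21→22  ** P4@[25:25]
i=26 'd': node 22→23
i=27 'c': node 23→24  ** P0@[26:27],P4@[27:27],P5@[22:27],P6@[25:27]
i=28 'd': node 24→25 (fail-walked)
i=29 'c': node 25→26  ** P0@[28:29],P4@[29:29],P6@[27:29]
i=30 'b': node 26→0 (fail-walked)
i=31 'd': node 0→1
i=32 'b': node 1→9
i=33 'b': node 9→0 (fail-walked)
i=34 'e': node 0→3
i=35 'd': node 3→1 (fail-walked)
i=36 'c': node 1→2  ** P0@[35:36],P4@[36:36]
i=37 'd': node 2→25 (fail-walked)
i=38 'c': node 25→26  ** P0@[37:38],P4@[38:38],P6@[36:38]
i=39 'e': node 26→3 (fail-walked)
i=40 'c': node 3→4  ** P4@[40:40]
i=41 'd': node 4→5
i=42 'c': node 5→26 (fail-walked)  ** P0@[41:42],P4@[42:42],P6@[40:42]
i=43 'a': node 26→19 (fail-walked)
i=44 'a': node 19→19 (fail-walked)
i=45 'b': node 19→20
i=46 'a': node 20→19 (fail-walked)
i=47 'b': node 19→20
i=48 'c': node 20→18 (fail-walked)  ** P4@[48:48]
i=49 'd': node 18→25
i=50 'c': node 25→26  ** P0@[49:50],P4@[50:50],P6@[48:50]
i=51 'e': node 26→3 (fail-walked)
i=52 'e': node 3→3 (fail-walked)
i=53 'c': node 3→4  ** P4@[53:53]
i=54 'd': node 4→5
i=55 'c': node 5→26 (fail-walked)  ** P0@[54:55],P4@[55:55],P6@[53:55]
i=56 'c': node 26→18 (fail-walked)  ** P4@[56:56]
i=57 'c': node 18→18 (fail-walked)  ** P4@[57:57]
i=58 'd': node 18→25
i=59 'c': node 25→26  ** P0@[58:59],P4@[59:59],P6@[57:59]
i=60 'd': node 26→25 (fail-walked)
i=61 'a': node 25→13 (fail-walked)
i=62 'a': node 13→14
i=63 'c': node 14→15  ** P4@[63:63]
i=64 'b': node 15→16
i=65 'e': node 16→17  ** P3@[60:65]
i=66 'd': node 17→1 (fail-walked)
i=67 'a': node 1→13
i=68 'a': node 13→14
i=69 'c': node 14→15  ** P4@[69:69]
i=70 'b': node 15→16
i=71 'e': node 16→17  ** P3@[66:71]
i=72 'e': node 17→3 (fail-walked)
i=73 'c': node 3→4  ** P4@[73:73]
i=74 'd': node 4→5
i=75 'b': node 5→6
i=76 'd': node 6→7
i=77 'b': node 7→8  ** P1@[72:77]

All matches (sorted): [[3,4],[5,0],[5,4],[5,5],[5,6],[9,4],[11,0],[11,4],[11,5],[11,6],[15,0],[15,4],[18,4],[20,0],[20,4],[20,6],[25,4],[27,0],[27,4],[27,5],[27,6],[29,0],[29,4],[29,6],[36,0],[36,4],[38,0],[38,4],[38,6],[40,4],[42,0],[42,4],[42,6],[48,4],[50,0],[50,4],[50,6],[53,4],[55,0],[55,4],[55,6],[56,4],[57,4],[59,0],[59,4],[59,6],[63,4],[65,3],[69,4],[71,3],[73,4],[77,1]]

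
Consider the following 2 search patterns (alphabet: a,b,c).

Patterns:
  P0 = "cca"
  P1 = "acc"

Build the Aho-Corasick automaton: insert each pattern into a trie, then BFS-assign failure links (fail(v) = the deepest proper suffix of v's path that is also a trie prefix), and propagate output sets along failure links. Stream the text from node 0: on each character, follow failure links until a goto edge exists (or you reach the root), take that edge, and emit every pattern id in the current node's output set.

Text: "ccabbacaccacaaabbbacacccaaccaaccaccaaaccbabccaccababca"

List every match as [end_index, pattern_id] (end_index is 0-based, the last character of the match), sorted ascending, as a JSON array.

Construct AC machine:
Trie nodes:
  n0 'ε': a→4 c→1
  n1 'c': c→2
  n2 'cc': a→3
  n3 'cca': ·  [P0 ends]
  n4 'a': c→5
  n5 'ac': c→6
  n6 'acc': ·  [P1 ends]

Failure links (BFS by depth):
  fail(1) 'c': from fail(0)=0 chase 'c': 0 ⇒ 0;  out=∅∪out(0)=∅
  fail(4) 'a': from fail(0)=0 chase 'a': 0 ⇒ 0;  out=∅∪out(0)=∅
  fail(2) 'cc': from fail(1)=0 chase 'c': 0 ⇒ 1;  out=∅∪out(1)=∅
  fail(5) 'ac': from fail(4)=0 chase 'c': 0 ⇒ 1;  out=∅∪out(1)=∅
  fail(3) 'cca': from fail(2)=1 chase 'a': 1→0 ⇒ 4;  out={0}∪out(4)={0}
  fail(6) 'acc': from fail(5)=1 chase 'c': 1 ⇒ 2;  out={1}∪out(2)={1}

Text stream:
[0] read 'c'  n0⇒n1
[1] read 'c'  n1⇒n2
[2] read 'a'  n2⇒n3  emit P0@[0:2]
[3] read 'b'  n3⇒n0 (fail-walked)
[4] read 'b'  n0⇒n0
[5] read 'a'  n0⇒n4
[6] read 'c'  n4⇒n5
[7] read 'a'  n5⇒n4 (fail-walked)
[8] read 'c'  n4⇒n5
[9] read 'c'  n5⇒n6  emit P1@[7:9]
[10] read 'a'  n6⇒n3 (fail-walked)  emit P0@[8:10]
[11] read 'c'  n3⇒n5 (fail-walked)
[12] read 'a'  n5⇒n4 (fail-walked)
[13] read 'a'  n4⇒n4 (fail-walked)
[14] read 'a'  n4⇒n4 (fail-walked)
[15] read 'b'  n4⇒n0 (fail-walked)
[16] read 'b'  n0⇒n0
[17] read 'b'  n0⇒n0
[18] read 'a'  n0⇒n4
[19] read 'c'  n4⇒n5
[20] read 'a'  n5⇒n4 (fail-walked)
[21] read 'c'  n4⇒n5
[22] read 'c'  n5⇒n6  emit P1@[20:22]
[23] read 'c'  n6⇒n2 (fail-walked)
[24] read 'a'  n2⇒n3  emit P0@[22:24]
[25] read 'a'  n3⇒n4 (fail-walked)
[26] read 'c'  n4⇒n5
[27] read 'c'  n5⇒n6  emit P1@[25:27]
[28] read 'a'  n6⇒n3 (fail-walked)  emit P0@[26:28]
[29] read 'a'  n3⇒n4 (fail-walked)
[30] read 'c'  n4⇒n5
[31] read 'c'  n5⇒n6  emit P1@[29:31]
[32] read 'a'  n6⇒n3 (fail-walked)  emit P0@[30:32]
[33] read 'c'  n3⇒n5 (fail-walked)
[34] read 'c'  n5⇒n6  emit P1@[32:34]
[35] read 'a'  n6⇒n3 (fail-walked)  emit P0@[33:35]
[36] read 'a'  n3⇒n4 (fail-walked)
[37] read 'a'  n4⇒n4 (fail-walked)
[38] read 'c'  n4⇒n5
[39] read 'c'  n5⇒n6  emit P1@[37:39]
[40] read 'b'  n6⇒n0 (fail-walked)
[41] read 'a'  n0⇒n4
[42] read 'b'  n4⇒n0 (fail-walked)
[43] read 'c'  n0⇒n1
[44] read 'c'  n1⇒n2
[45] read 'a'  n2⇒n3  emit P0@[43:45]
[46] read 'c'  n3⇒n5 (fail-walked)
[47] read 'c'  n5⇒n6  emit P1@[45:47]
[48] read 'a'  n6⇒n3 (fail-walked)  emit P0@[46:48]
[49] read 'b'  n3⇒n0 (fail-walked)
[50] read 'a'  n0⇒n4
[51] read 'b'  n4⇒n0 (fail-walked)
[52] read 'c'  n0⇒n1
[53] read 'a'  n1⇒n4 (fail-walked)

Matches: [[2,0],[9,1],[10,0],[22,1],[24,0],[27,1],[28,0],[31,1],[32,0],[34,1],[35,0],[39,1],[45,0],[47,1],[48,0]]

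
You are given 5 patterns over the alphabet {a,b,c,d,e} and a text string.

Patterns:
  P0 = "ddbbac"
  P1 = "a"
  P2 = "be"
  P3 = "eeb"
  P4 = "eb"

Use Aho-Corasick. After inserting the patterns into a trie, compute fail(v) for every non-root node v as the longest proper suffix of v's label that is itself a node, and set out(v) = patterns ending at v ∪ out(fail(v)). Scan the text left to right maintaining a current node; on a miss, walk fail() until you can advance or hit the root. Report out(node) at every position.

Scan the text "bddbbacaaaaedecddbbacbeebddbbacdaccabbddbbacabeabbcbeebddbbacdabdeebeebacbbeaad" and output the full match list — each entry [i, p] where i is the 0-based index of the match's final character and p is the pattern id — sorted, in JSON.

Build automaton:
Trie (insert patterns):
  0='ε' goto a→7 b→8 d→1 e→10
  1='d' goto d→2
  2='dd' goto b→3
  3='ddb' goto b→4
  4='ddbb' goto a→5
  5='ddbba' goto c→6
  6='ddbbac' goto ·  [P0 ends]
  7='a' goto ·  [P1 ends]
  8='b' goto e→9
  9='be' goto ·  [P2 ends]
  10='e' goto b→13 e→11
  11='ee' goto b→12
  12='eeb' goto ·  [P3 ends]
  13='eb' goto ·  [P4 ends]

Failure links (BFS by depth):
  fail(1) 'd': from fail(0)=0 chase 'd': 0 ⇒ 0;  out=∅∪out(0)=∅
  fail(7) 'a': from fail(0)=0 chase 'a': 0 ⇒ 0;  out={1}∪out(0)={1}
  fail(8) 'b': from fail(0)=0 chase 'b': 0 ⇒ 0;  out=∅∪out(0)=∅
  fail(10) 'e': from fail(0)=0 chase 'e': 0 ⇒ 0;  out=∅∪out(0)=∅
  fail(2) 'dd': from fail(1)=0 chase 'd': 0 ⇒ 1;  out=∅∪out(1)=∅
  fail(9) 'be': from fail(8)=0 chase 'e': 0 ⇒ 10;  out={2}∪out(10)={2}
  fail(11) 'ee': from fail(10)=0 chase 'e': 0 ⇒ 10;  out=∅∪out(10)=∅
  fail(13) 'eb': from fail(10)=0 chase 'b': 0 ⇒ 8;  out={4}∪out(8)={4}
  fail(3) 'ddb': from fail(2)=1 chase 'b': 1→0 ⇒ 8;  out=∅∪out(8)=∅
  fail(12) 'eeb': from fail(11)=10 chase 'b': 10 ⇒ 13;  out={3}∪out(13)={3,4}
  fail(4) 'ddbb': from fail(3)=8 chase 'b': 8→0 ⇒ 8;  out=∅∪out(8)=∅
  fail(5) 'ddbba': from fail(4)=8 chase 'a': 8→0 ⇒ 7;  out=∅∪out(7)={1}
  fail(6) 'ddbbac': from fail(5)=7 chase 'c': 7→0 ⇒ 0;  out={0}∪out(0)={0}

Scan:
[0] read 'b'  n0⇒n8
[1] read 'd'  n8⇒n1 (via fail)
[2] read 'd'  n1⇒n2
[3] read 'b'  n2⇒n3
[4] read 'b'  n3⇒n4
[5] read 'a'  n4⇒n5  emit P1@[5:5]
[6] read 'c'  n5⇒n6  emit P0@[1:6]
[7] read 'a'  n6⇒n7 (via fail)  emit P1@[7:7]
[8] read 'a'  n7⇒n7 (via fail)  emit P1@[8:8]
[9] read 'a'  n7⇒n7 (via fail)  emit P1@[9:9]
[10] read 'a'  n7⇒n7 (via fail)  emit P1@[10:10]
[11] read 'e'  n7⇒n10 (via fail)
[12] read 'd'  n10⇒n1 (via fail)
[13] read 'e'  n1⇒n10 (via fail)
[14] read 'c'  n10⇒n0 (via fail)
[15] read 'd'  n0⇒n1
[16] read 'd'  n1⇒n2
[17] read 'b'  n2⇒n3
[18] read 'b'  n3⇒n4
[19] read 'a'  n4⇒n5  emit P1@[19:19]
[20] read 'c'  n5⇒n6  emit P0@[15:20]
[21] read 'b'  n6⇒n8 (via fail)
[22] read 'e'  n8⇒n9  emit P2@[21:22]
[23] read 'e'  n9⇒n11 (via fail)
[24] read 'b'  n11⇒n12  emit P3@[22:24],P4@[23:24]
[25] read 'd'  n12⇒n1 (via fail)
[26] read 'd'  n1⇒n2
[27] read 'b'  n2⇒n3
[28] read 'b'  n3⇒n4
[29] read 'a'  n4⇒n5  emit P1@[29:29]
[30] read 'c'  n5⇒n6  emit P0@[25:30]
[31] read 'd'  n6⇒n1 (via fail)
[32] read 'a'  n1⇒n7 (via fail)  emit P1@[32:32]
[33] read 'c'  n7⇒n0 (via fail)
[34] read 'c'  n0⇒n0
[35] read 'a'  n0⇒n7  emit P1@[35:35]
[36] read 'b'  n7⇒n8 (via fail)
[37] read 'b'  n8⇒n8 (via fail)
[38] read 'd'  n8⇒n1 (via fail)
[39] read 'd'  n1⇒n2
[40] read 'b'  n2⇒n3
[41] read 'b'  n3⇒n4
[42] read 'a'  n4⇒n5  emit P1@[42:42]
[43] read 'c'  n5⇒n6  emit P0@[38:43]
[44] read 'a'  n6⇒n7 (via fail)  emit P1@[44:44]
[45] read 'b'  n7⇒n8 (via fail)
[46] read 'e'  n8⇒n9  emit P2@[45:46]
[47] read 'a'  n9⇒n7 (via fail)  emit P1@[47:47]
[48] read 'b'  n7⇒n8 (via fail)
[49] read 'b'  n8⇒n8 (via fail)
[50] read 'c'  n8⇒n0 (via fail)
[51] read 'b'  n0⇒n8
[52] read 'e'  n8⇒n9  emit P2@[51:52]
[53] read 'e'  n9⇒n11 (via fail)
[54] read 'b'  n11⇒n12  emit P3@[52:54],P4@[53:54]
[55] read 'd'  n12⇒n1 (via fail)
[56] read 'd'  n1⇒n2
[57] read 'b'  n2⇒n3
[58] read 'b'  n3⇒n4
[59] read 'a'  n4⇒n5  emit P1@[59:59]
[60] read 'c'  n5⇒n6  emit P0@[55:60]
[61] read 'd'  n6⇒n1 (via fail)
[62] read 'a'  n1⇒n7 (via fail)  emit P1@[62:62]
[63] read 'b'  n7⇒n8 (via fail)
[64] read 'd'  n8⇒n1 (via fail)
[65] read 'e'  n1⇒n10 (via fail)
[66] read 'e'  n10⇒n11
[67] read 'b'  n11⇒n12  emit P3@[65:67],P4@[66:67]
[68] read 'e'  n12⇒n9 (via fail)  emit P2@[67:68]
[69] read 'e'  n9⇒n11 (via fail)
[70] read 'b'  n11⇒n12  emit P3@[68:70],P4@[69:70]
[71] read 'a'  n12⇒n7 (via fail)  emit P1@[71:71]
[72] read 'c'  n7⇒n0 (via fail)
[73] read 'b'  n0⇒n8
[74] read 'b'  n8⇒n8 (via fail)
[75] read 'e'  n8⇒n9  emit P2@[74:75]
[76] read 'a'  n9⇒n7 (via fail)  emit P1@[76:76]
[77] read 'a'  n7⇒n7 (via fail)  emit P1@[77:77]
[78] read 'd'  n7⇒n1 (via fail)

Matches: [[5,1],[6,0],[7,1],[8,1],[9,1],[10,1],[19,1],[20,0],[22,2],[24,3],[24,4],[29,1],[30,0],[32,1],[35,1],[42,1],[43,0],[44,1],[46,2],[47,1],[52,2],[54,3],[54,4],[59,1],[60,0],[62,1],[67,3],[67,4],[68,2],[70,3],[70,4],[71,1],[75,2],[76,1],[77,1]]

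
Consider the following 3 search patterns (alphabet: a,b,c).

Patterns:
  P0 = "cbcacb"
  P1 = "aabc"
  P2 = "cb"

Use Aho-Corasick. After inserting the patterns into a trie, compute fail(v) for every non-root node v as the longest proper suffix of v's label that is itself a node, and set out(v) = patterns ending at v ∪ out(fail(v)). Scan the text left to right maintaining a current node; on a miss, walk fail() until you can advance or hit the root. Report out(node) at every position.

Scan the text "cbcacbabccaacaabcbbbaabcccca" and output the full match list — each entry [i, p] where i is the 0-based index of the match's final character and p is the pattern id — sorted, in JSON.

Build:
Trie (insert patterns):
  0='ε' goto a→7 c→1
  1='c' goto b→2
  2='cb' goto c→3  ←P2
  3='cbc' goto a→4
  4='cbca' goto c→5
  5='cbcac' goto b→6
  6='cbcacb' goto ·  ←P0
  7='a' goto a→8
  8='aa' goto b→9
  9='aab' goto c→10
  10='aabc' goto ·  ←P1

Failure links (BFS by depth):
  fail(1) 'c': from fail(0)=0 chase 'c': 0 ⇒ 0;  out=∅∪out(0)=∅
  fail(7) 'a': from fail(0)=0 chase 'a': 0 ⇒ 0;  out=∅∪out(0)=∅
  fail(2) 'cb': from fail(1)=0 chase 'b': 0 ⇒ 0;  out={2}∪out(0)={2}
  fail(8) 'aa': from fail(7)=0 chase 'a': 0 ⇒ 7;  out=∅∪out(7)=∅
  fail(3) 'cbc': from fail(2)=0 chase 'c': 0 ⇒ 1;  out=∅∪out(1)=∅
  fail(9) 'aab': from fail(8)=7 chase 'b': 7→0 ⇒ 0;  out=∅∪out(0)=∅
  fail(4) 'cbca': from fail(3)=1 chase 'a': 1→0 ⇒ 7;  out=∅∪out(7)=∅
  fail(10) 'aabc': from fail(9)=0 chase 'c': 0 ⇒ 1;  out={1}∪out(1)={1}
  fail(5) 'cbcac': from fail(4)=7 chase 'c': 7→0 ⇒ 1;  out=∅∪out(1)=∅
  fail(6) 'cbcacb': from fail(5)=1 chase 'b': 1 ⇒ 2;  out={0}∪out(2)={0,2}

Run:
[0] read 'c'  n0⇒n1
[1] read 'b'  n1⇒n2  emit P2@[0:1]
[2] read 'c'  n2⇒n3
[3] read 'a'  n3⇒n4
[4] read 'c'  n4⇒n5
[5] read 'b'  n5⇒n6  emit P0@[0:5],P2@[4:5]
[6] read 'a'  n6⇒n7 (fail-walked)
[7] read 'b'  n7⇒n0 (fail-walked)
[8] read 'c'  n0⇒n1
[9] read 'c'  n1⇒n1 (fail-walked)
[10] read 'a'  n1⇒n7 (fail-walked)
[11] read 'a'  n7⇒n8
[12] read 'c'  n8⇒n1 (fail-walked)
[13] read 'a'  n1⇒n7 (fail-walked)
[14] read 'a'  n7⇒n8
[15] read 'b'  n8⇒n9
[16] read 'c'  n9⇒n10  emit P1@[13:16]
[17] read 'b'  n10⇒n2 (fail-walked)  emit P2@[16:17]
[18] read 'b'  n2⇒n0 (fail-walked)
[19] read 'b'  n0⇒n0
[20] read 'a'  n0⇒n7
[21] read 'a'  n7⇒n8
[22] read 'b'  n8⇒n9
[23] read 'c'  n9⇒n10  emit P1@[20:23]
[24] read 'c'  n10⇒n1 (fail-walked)
[25] read 'c'  n1⇒n1 (fail-walked)
[26] read 'c'  n1⇒n1 (fail-walked)
[27] read 'a'  n1⇒n7 (fail-walked)

All matches (sorted): [[1,2],[5,0],[5,2],[16,1],[17,2],[23,1]]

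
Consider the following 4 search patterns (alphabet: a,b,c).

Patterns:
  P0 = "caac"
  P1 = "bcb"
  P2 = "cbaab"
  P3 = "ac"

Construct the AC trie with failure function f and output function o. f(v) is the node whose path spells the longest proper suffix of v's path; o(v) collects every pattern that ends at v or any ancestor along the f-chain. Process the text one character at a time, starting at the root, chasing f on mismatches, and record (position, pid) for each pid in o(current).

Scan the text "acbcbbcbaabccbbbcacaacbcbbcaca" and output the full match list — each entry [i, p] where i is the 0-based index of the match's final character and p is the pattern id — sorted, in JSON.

Build automaton:
Trie nodes:
  0='ε' goto a→12 b→5 c→1
  1='c' goto a→2 b→8
  2='ca' goto a→3
  3='caa' goto c→4
  4='caac' goto ·  [P0 ends]
  5='b' goto c→6
  6='bc' goto b→7
  7='bcb' goto ·  [P1 ends]
  8='cb' goto a→9
  9='cba' goto a→10
  10='cbaa' goto b→11
  11='cbaab' goto ·  [P2 ends]
  12='a' goto c→13
  13='ac' goto ·  [P3 ends]

Failure links (BFS by depth):
  fail(1) 'c': from fail(0)=0 chase 'c': 0 ⇒ 0;  out=∅∪out(0)=∅
  fail(5) 'b': from fail(0)=0 chase 'b': 0 ⇒ 0;  out=∅∪out(0)=∅
  fail(12) 'a': from fail(0)=0 chase 'a': 0 ⇒ 0;  out=∅∪out(0)=∅
  fail(2) 'ca': from fail(1)=0 chase 'a': 0 ⇒ 12;  out=∅∪out(12)=∅
  fail(6) 'bc': from fail(5)=0 chase 'c': 0 ⇒ 1;  out=∅∪out(1)=∅
  fail(8) 'cb': from fail(1)=0 chase 'b': 0 ⇒ 5;  out=∅∪out(5)=∅
  fail(13) 'ac': from fail(12)=0 chase 'c': 0 ⇒ 1;  out={3}∪out(1)={3}
  fail(3) 'caa': from fail(2)=12 chase 'a': 12→0 ⇒ 12;  out=∅∪out(12)=∅
  fail(7) 'bcb': from fail(6)=1 chase 'b': 1 ⇒ 8;  out={1}∪out(8)={1}
  fail(9) 'cba': from fail(8)=5 chase 'a': 5→0 ⇒ 12;  out=∅∪out(12)=∅
  fail(4) 'caac': from fail(3)=12 chase 'c': 12 ⇒ 13;  out={0}∪out(13)={0,3}
  fail(10) 'cbaa': from fail(9)=12 chase 'a': 12→0 ⇒ 12;  out=∅∪out(12)=∅
  fail(11) 'cbaab': from fail(10)=12 chase 'b': 12→0 ⇒ 5;  out={2}∪out(5)={2}

Scan:
pos 0 'a': at 12
pos 1 'c': at 13  emit P3@[0:1]
pos 2 'b': at 8 (via fail)
pos 3 'c': at 6 (via fail)
pos 4 'b': at 7  emit P1@[2:4]
pos 5 'b': at 5 (via fail)
pos 6 'c': at 6
pos 7 'b': at 7  emit P1@[5:7]
pos 8 'a': at 9 (via fail)
pos 9 'a': at 10
pos 10 'b': at 11  emit P2@[6:10]
pos 11 'c': at 6 (via fail)
pos 12 'c': at 1 (via fail)
pos 13 'b': at 8
pos 14 'b': at 5 (via fail)
pos 15 'b': at 5 (via fail)
pos 16 'c': at 6
pos 17 'a': at 2 (via fail)
pos 18 'c': at 13 (via fail)  emit P3@[17:18]
pos 19 'a': at 2 (via fail)
pos 20 'a': at 3
pos 21 'c': at 4  emit P0@[18:21],P3@[20:21]
pos 22 'b': at 8 (via fail)
pos 23 'c': at 6 (via fail)
pos 24 'b': at 7  emit P1@[22:24]
pos 25 'b': at 5 (via fail)
pos 26 'c': at 6
pos 27 'a': at 2 (via fail)
pos 28 'c': at 13 (via fail)  emit P3@[27:28]
pos 29 'a': at 2 (via fail)

Result: [[1,3],[4,1],[7,1],[10,2],[18,3],[21,0],[21,3],[24,1],[28,3]]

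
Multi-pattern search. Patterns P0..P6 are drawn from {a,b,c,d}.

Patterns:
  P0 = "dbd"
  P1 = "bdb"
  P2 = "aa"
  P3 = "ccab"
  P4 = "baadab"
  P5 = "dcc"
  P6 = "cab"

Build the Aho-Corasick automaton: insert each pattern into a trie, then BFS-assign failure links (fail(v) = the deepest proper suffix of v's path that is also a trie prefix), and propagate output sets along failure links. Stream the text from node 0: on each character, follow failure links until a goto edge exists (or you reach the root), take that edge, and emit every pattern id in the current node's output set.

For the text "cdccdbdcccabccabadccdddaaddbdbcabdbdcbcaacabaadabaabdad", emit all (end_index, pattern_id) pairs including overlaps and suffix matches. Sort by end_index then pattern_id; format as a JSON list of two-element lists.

Construct AC machine:
Trie (insert patterns):
  n0 'ε': a→7 b→4 c→9 d→1
  n1 'd': b→2 c→18
  n2 'db': d→3
  n3 'dbd': ·  [P0 ends]
  n4 'b': a→13 d→5
  n5 'bd': b→6
  n6 'bdb': ·  [P1 ends]
  n7 'a': a→8
  n8 'aa': ·  [P2 ends]
  n9 'c': a→20 c→10
  n10 'cc': a→11
  n11 'cca': b→12
  n12 'ccab': ·  [P3 ends]
  n13 'ba': a→14
  n14 'baa': d→15
  n15 'baad': a→16
  n16 'baada': b→17
  n17 'baadab': ·  [P4 ends]
  n18 'dc': c→19
  n19 'dcc': ·  [P5 ends]
  n20 'ca': b→21
  n21 'cab': ·  [P6 ends]

BFS fail/out derivation:
  fail(1) 'd': from fail(0)=0 chase 'd': 0 ⇒ 0;  out=∅∪out(0)=∅
  fail(4) 'b': from fail(0)=0 chase 'b': 0 ⇒ 0;  out=∅∪out(0)=∅
  fail(7) 'a': from fail(0)=0 chase 'a': 0 ⇒ 0;  out=∅∪out(0)=∅
  fail(9) 'c': from fail(0)=0 chase 'c': 0 ⇒ 0;  out=∅∪out(0)=∅
  fail(2) 'db': from fail(1)=0 chase 'b': 0 ⇒ 4;  out=∅∪out(4)=∅
  fail(5) 'bd': from fail(4)=0 chase 'd': 0 ⇒ 1;  out=∅∪out(1)=∅
  fail(8) 'aa': from fail(7)=0 chase 'a': 0 ⇒ 7;  out={2}∪out(7)={2}
  fail(10) 'cc': from fail(9)=0 chase 'c': 0 ⇒ 9;  out=∅∪out(9)=∅
  fail(13) 'ba': from fail(4)=0 chase 'a': 0 ⇒ 7;  out=∅∪out(7)=∅
  fail(18) 'dc': from fail(1)=0 chase 'c': 0 ⇒ 9;  out=∅∪out(9)=∅
  fail(20) 'ca': from fail(9)=0 chase 'a': 0 ⇒ 7;  out=∅∪out(7)=∅
  fail(3) 'dbd': from fail(2)=4 chase 'd': 4 ⇒ 5;  out={0}∪out(5)={0}
  fail(6) 'bdb': from fail(5)=1 chase 'b': 1 ⇒ 2;  out={1}∪out(2)={1}
  fail(11) 'cca': from fail(10)=9 chase 'a': 9 ⇒ 20;  out=∅∪out(20)=∅
  fail(14) 'baa': from fail(13)=7 chase 'a': 7 ⇒ 8;  out=∅∪out(8)={2}
  fail(19) 'dcc': from fail(18)=9 chase 'c': 9 ⇒ 10;  out={5}∪out(10)={5}
  fail(21) 'cab': from fail(20)=7 chase 'b': 7→0 ⇒ 4;  out={6}∪out(4)={6}
  fail(12) 'ccab': from fail(11)=20 chase 'b': 20 ⇒ 21;  out={3}∪out(21)={3,6}
  fail(15) 'baad': from fail(14)=8 chase 'd': 8→7→0 ⇒ 1;  out=∅∪out(1)=∅
  fail(16) 'baada': from fail(15)=1 chase 'a': 1→0 ⇒ 7;  out=∅∪out(7)=∅
  fail(17) 'baadab': from fail(16)=7 chase 'b': 7→0 ⇒ 4;  out={4}∪out(4)={4}

Run:
[0] read 'c'  n0⇒n9
[1] read 'd'  n9⇒n1 (via fail)
[2] read 'c'  n1⇒n18
[3] read 'c'  n18⇒n19  emit P5@[1:3]
[4] read 'd'  n19⇒n1 (via fail)
[5] read 'b'  n1⇒n2
[6] read 'd'  n2⇒n3  emit P0@[4:6]
[7] read 'c'  n3⇒n18 (via fail)
[8] read 'c'  n18⇒n19  emit P5@[6:8]
[9] read 'c'  n19⇒n10 (via fail)
[10] read 'a'  n10⇒n11
[11] read 'b'  n11⇒n12  emit P3@[8:11],P6@[9:11]
[12] read 'c'  n12⇒n9 (via fail)
[13] read 'c'  n9⇒n10
[14] read 'a'  n10⇒n11
[15] read 'b'  n11⇒n12  emit P3@[12:15],P6@[13:15]
[16] read 'a'  n12⇒n13 (via fail)
[17] read 'd'  n13⇒n1 (via fail)
[18] read 'c'  n1⇒n18
[19] read 'c'  n18⇒n19  emit P5@[17:19]
[20] read 'd'  n19⇒n1 (via fail)
[21] read 'd'  n1⇒n1 (via fail)
[22] read 'd'  n1⇒n1 (via fail)
[23] read 'a'  n1⇒n7 (via fail)
[24] read 'a'  n7⇒n8  emit P2@[23:24]
[25] read 'd'  n8⇒n1 (via fail)
[26] read 'd'  n1⇒n1 (via fail)
[27] read 'b'  n1⇒n2
[28] read 'd'  n2⇒n3  emit P0@[26:28]
[29] read 'b'  n3⇒n6 (via fail)  emit P1@[27:29]
[30] read 'c'  n6⇒n9 (via fail)
[31] read 'a'  n9⇒n20
[32] read 'b'  n20⇒n21  emit P6@[30:32]
[33] read 'd'  n21⇒n5 (via fail)
[34] read 'b'  n5⇒n6  emit P1@[32:34]
[35] read 'd'  n6⇒n3 (via fail)  emit P0@[33:35]
[36] read 'c'  n3⇒n18 (via fail)
[37] read 'b'  n18⇒n4 (via fail)
[38] read 'c'  n4⇒n9 (via fail)
[39] read 'a'  n9⇒n20
[40] read 'a'  n20⇒n8 (via fail)  emit P2@[39:40]
[41] read 'c'  n8⇒n9 (via fail)
[42] read 'a'  n9⇒n20
[43] read 'b'  n20⇒n21  emit P6@[41:43]
[44] read 'a'  n21⇒n13 (via fail)
[45] read 'a'  n13⇒n14  emit P2@[44:45]
[46] read 'd'  n14⇒n15
[47] read 'a'  n15⇒n16
[48] read 'b'  n16⇒n17  emit P4@[43:48]
[49] read 'a'  n17⇒n13 (via fail)
[50] read 'a'  n13⇒n14  emit P2@[49:50]
[51] read 'b'  n14⇒n4 (via fail)
[52] read 'd'  n4⇒n5
[53] read 'a'  n5⇒n7 (via fail)
[54] read 'd'  n7⇒n1 (via fail)

Result: [[3,5],[6,0],[8,5],[11,3],[11,6],[15,3],[15,6],[19,5],[24,2],[28,0],[29,1],[32,6],[34,1],[35,0],[40,2],[43,6],[45,2],[48,4],[50,2]]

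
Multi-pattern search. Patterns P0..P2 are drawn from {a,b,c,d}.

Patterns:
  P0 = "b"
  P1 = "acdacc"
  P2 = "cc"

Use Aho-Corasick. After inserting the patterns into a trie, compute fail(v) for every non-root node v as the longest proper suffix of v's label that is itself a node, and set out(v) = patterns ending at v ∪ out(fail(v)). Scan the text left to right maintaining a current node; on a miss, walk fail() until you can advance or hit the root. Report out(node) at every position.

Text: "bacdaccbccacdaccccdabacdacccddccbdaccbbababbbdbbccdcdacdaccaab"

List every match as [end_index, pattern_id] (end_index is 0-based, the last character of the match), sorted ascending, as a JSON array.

Construct AC machine:
Trie (insert patterns):
  n0 'ε': a→2 b→1 c→8
  n1 'b': ·  ←P0
  n2 'a': c→3
  n3 'ac': d→4
  n4 'acd': a→5
  n5 'acda': c→6
  n6 'acdac': c→7
  n7 'acdacc': ·  ←P1
  n8 'c': c→9
  n9 'cc': ·  ←P2

BFS fail/out derivation:
  fail(1) 'b': from fail(0)=0 chase 'b': 0 ⇒ 0;  out={0}∪out(0)={0}
  fail(2) 'a': from fail(0)=0 chase 'a': 0 ⇒ 0;  out=∅∪out(0)=∅
  fail(8) 'c': from fail(0)=0 chase 'c': 0 ⇒ 0;  out=∅∪out(0)=∅
  fail(3) 'ac': from fail(2)=0 chase 'c': 0 ⇒ 8;  out=∅∪out(8)=∅
  fail(9) 'cc': from fail(8)=0 chase 'c': 0 ⇒ 8;  out={2}∪out(8)={2}
  fail(4) 'acd': from fail(3)=8 chase 'd': 8→0 ⇒ 0;  out=∅∪out(0)=∅
  fail(5) 'acda': from fail(4)=0 chase 'a': 0 ⇒ 2;  out=∅∪out(2)=∅
  fail(6) 'acdac': from fail(5)=2 chase 'c': 2 ⇒ 3;  out=∅∪out(3)=∅
  fail(7) 'acdacc': from fail(6)=3 chase 'c': 3→8 ⇒ 9;  out={1}∪out(9)={1,2}

Scan:
pos 0 'b': at 1  ** P0@[0:0]
pos 1 'a': at 2 (via fail)
pos 2 'c': at 3
pos 3 'd': at 4
pos 4 'a': at 5
pos 5 'c': at 6
pos 6 'c': at 7  ** P1@[1:6],P2@[5:6]
pos 7 'b': at 1 (via fail)  ** P0@[7:7]
pos 8 'c': at 8 (via fail)
pos 9 'c': at 9  ** P2@[8:9]
pos 10 'a': at 2 (via fail)
pos 11 'c': at 3
pos 12 'd': at 4
pos 13 'a': at 5
pos 14 'c': at 6
pos 15 'c': at 7  ** P1@[10:15],P2@[14:15]
pos 16 'c': at 9 (via fail)  ** P2@[15:16]
pos 17 'c': at 9 (via fail)  ** P2@[16:17]
pos 18 'd': at 0 (via fail)
pos 19 'a': at 2
pos 20 'b': at 1 (via fail)  ** P0@[20:20]
pos 21 'a': at 2 (via fail)
pos 22 'c': at 3
pos 23 'd': at 4
pos 24 'a': at 5
pos 25 'c': at 6
pos 26 'c': at 7  ** P1@[21:26],P2@[25:26]
pos 27 'c': at 9 (via fail)  ** P2@[26:27]
pos 28 'd': at 0 (via fail)
pos 29 'd': at 0
pos 30 'c': at 8
pos 31 'c': at 9  ** P2@[30:31]
pos 32 'b': at 1 (via fail)  ** P0@[32:32]
pos 33 'd': at 0 (via fail)
pos 34 'a': at 2
pos 35 'c': at 3
pos 36 'c': at 9 (via fail)  ** P2@[35:36]
pos 37 'b': at 1 (via fail)  ** P0@[37:37]
pos 38 'b': at 1 (via fail)  ** P0@[38:38]
pos 39 'a': at 2 (via fail)
pos 40 'b': at 1 (via fail)  ** P0@[40:40]
pos 41 'a': at 2 (via fail)
pos 42 'b': at 1 (via fail)  ** P0@[42:42]
pos 43 'b': at 1 (via fail)  ** P0@[43:43]
pos 44 'b': at 1 (via fail)  ** P0@[44:44]
pos 45 'd': at 0 (via fail)
pos 46 'b': at 1  ** P0@[46:46]
pos 47 'b': at 1 (via fail)  ** P0@[47:47]
pos 48 'c': at 8 (via fail)
pos 49 'c': at 9  ** P2@[48:49]
pos 50 'd': at 0 (via fail)
pos 51 'c': at 8
pos 52 'd': at 0 (via fail)
pos 53 'a': at 2
pos 54 'c': at 3
pos 55 'd': at 4
pos 56 'a': at 5
pos 57 'c': at 6
pos 58 'c': at 7  ** P1@[53:58],P2@[57:58]
pos 59 'a': at 2 (via fail)
pos 60 'a': at 2 (via fail)
pos 61 'b': at 1 (via fail)  ** P0@[61:61]

Matches: [[0,0],[6,1],[6,2],[7,0],[9,2],[15,1],[15,2],[16,2],[17,2],[20,0],[26,1],[26,2],[27,2],[31,2],[32,0],[36,2],[37,0],[38,0],[40,0],[42,0],[43,0],[44,0],[46,0],[47,0],[49,2],[58,1],[58,2],[61,0]]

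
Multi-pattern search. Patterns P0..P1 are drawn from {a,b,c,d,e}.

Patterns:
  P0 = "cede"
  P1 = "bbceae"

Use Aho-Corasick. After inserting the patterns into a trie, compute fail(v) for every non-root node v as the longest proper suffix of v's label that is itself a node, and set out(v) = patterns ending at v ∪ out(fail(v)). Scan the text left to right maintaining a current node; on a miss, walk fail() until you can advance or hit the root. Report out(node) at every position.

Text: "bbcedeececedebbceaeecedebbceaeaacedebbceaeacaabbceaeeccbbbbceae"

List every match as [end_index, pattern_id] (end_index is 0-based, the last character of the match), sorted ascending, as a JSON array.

Build:
Trie (insert patterns):
  0='ε' goto b→5 c→1
  1='c' goto e→2
  2='ce' goto d→3
  3='ced' goto e→4
  4='cede' goto ·  ←P0
  5='b' goto b→6
  6='bb' goto c→7
  7='bbc' goto e→8
  8='bbce' goto a→9
  9='bbcea' goto e→10
  10='bbceae' goto ·  ←P1

BFS fail/out derivation:
  n1('c'): parent n0 fail=0; on 'c' 0 → fail=0;  out ∅∪∅=∅
  n5('b'): parent n0 fail=0; on 'b' 0 → fail=0;  out ∅∪∅=∅
  n2('ce'): parent n1 fail=0; on 'e' 0 → fail=0;  out ∅∪∅=∅
  n6('bb'): parent n5 fail=0; on 'b' 0 → fail=5;  out ∅∪∅=∅
  n3('ced'): parent n2 fail=0; on 'd' 0 → fail=0;  out ∅∪∅=∅
  n7('bbc'): parent n6 fail=5; on 'c' 5→0 → fail=1;  out ∅∪∅=∅
  n4('cede'): parent n3 fail=0; on 'e' 0 → fail=0;  out {0}∪∅={0}
  n8('bbce'): parent n7 fail=1; on 'e' 1 → fail=2;  out ∅∪∅=∅
  n9('bbcea'): parent n8 fail=2; on 'a' 2→0 → fail=0;  out ∅∪∅=∅
  n10('bbceae'): parent n9 fail=0; on 'e' 0 → fail=0;  out {1}∪∅={1}

Scan:
[0] read 'b'  n0⇒n5
[1] read 'b'  n5⇒n6
[2] read 'c'  n6⇒n7
[3] read 'e'  n7⇒n8
[4] read 'd'  n8⇒n3 (fail-walked)
[5] read 'e'  n3⇒n4  → match P0@[2:5]
[6] read 'e'  n4⇒n0 (fail-walked)
[7] read 'c'  n0⇒n1
[8] read 'e'  n1⇒n2
[9] read 'c'  n2⇒n1 (fail-walked)
[10] read 'e'  n1⇒n2
[11] read 'd'  n2⇒n3
[12] read 'e'  n3⇒n4  → match P0@[9:12]
[13] read 'b'  n4⇒n5 (fail-walked)
[14] read 'b'  n5⇒n6
[15] read 'c'  n6⇒n7
[16] read 'e'  n7⇒n8
[17] read 'a'  n8⇒n9
[18] read 'e'  n9⇒n10  → match P1@[13:18]
[19] read 'e'  n10⇒n0 (fail-walked)
[20] read 'c'  n0⇒n1
[21] read 'e'  n1⇒n2
[22] read 'd'  n2⇒n3
[23] read 'e'  n3⇒n4  → match P0@[20:23]
[24] read 'b'  n4⇒n5 (fail-walked)
[25] read 'b'  n5⇒n6
[26] read 'c'  n6⇒n7
[27] read 'e'  n7⇒n8
[28] read 'a'  n8⇒n9
[29] read 'e'  n9⇒n10  → match P1@[24:29]
[30] read 'a'  n10⇒n0 (fail-walked)
[31] read 'a'  n0⇒n0
[32] read 'c'  n0⇒n1
[33] read 'e'  n1⇒n2
[34] read 'd'  n2⇒n3
[35] read 'e'  n3⇒n4  → match P0@[32:35]
[36] read 'b'  n4⇒n5 (fail-walked)
[37] read 'b'  n5⇒n6
[38] read 'c'  n6⇒n7
[39] read 'e'  n7⇒n8
[40] read 'a'  n8⇒n9
[41] read 'e'  n9⇒n10  → match P1@[36:41]
[42] read 'a'  n10⇒n0 (fail-walked)
[43] read 'c'  n0⇒n1
[44] read 'a'  n1⇒n0 (fail-walked)
[45] read 'a'  n0⇒n0
[46] read 'b'  n0⇒n5
[47] read 'b'  n5⇒n6
[48] read 'c'  n6⇒n7
[49] read 'e'  n7⇒n8
[50] read 'a'  n8⇒n9
[51] read 'e'  n9⇒n10  → match P1@[46:51]
[52] read 'e'  n10⇒n0 (fail-walked)
[53] read 'c'  n0⇒n1
[54] read 'c'  n1⇒n1 (fail-walked)
[55] read 'b'  n1⇒n5 (fail-walked)
[56] read 'b'  n5⇒n6
[57] read 'b'  n6⇒n6 (fail-walked)
[58] read 'b'  n6⇒n6 (fail-walked)
[59] read 'c'  n6⇒n7
[60] read 'e'  n7⇒n8
[61] read 'a'  n8⇒n9
[62] read 'e'  n9⇒n10  → match P1@[57:62]

Matches: [[5,0],[12,0],[18,1],[23,0],[29,1],[35,0],[41,1],[51,1],[62,1]]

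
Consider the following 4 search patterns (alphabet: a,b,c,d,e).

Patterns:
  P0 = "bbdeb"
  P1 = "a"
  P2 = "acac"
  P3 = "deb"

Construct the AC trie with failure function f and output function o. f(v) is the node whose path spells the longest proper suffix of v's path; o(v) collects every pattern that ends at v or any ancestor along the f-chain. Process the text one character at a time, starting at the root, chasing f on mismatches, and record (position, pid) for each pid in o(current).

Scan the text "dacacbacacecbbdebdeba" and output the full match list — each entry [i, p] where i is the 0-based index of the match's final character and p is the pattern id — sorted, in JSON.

Construct AC machine:
Trie (insert patterns):
  n0 'ε': a→6 b→1 d→10
  n1 'b': b→2
  n2 'bb': d→3
  n3 'bbd': e→4
  n4 'bbde': b→5
  n5 'bbdeb': ·  ←P0
  n6 'a': c→7  ←P1
  n7 'ac': a→8
  n8 'aca': c→9
  n9 'acac': ·  ←P2
  n10 'd': e→11
  n11 'de': b→12
  n12 'deb': ·  ←P3

Failure links (BFS by depth):
  fail(1) 'b': from fail(0)=0 chase 'b': 0 ⇒ 0;  out=∅∪out(0)=∅
  fail(6) 'a': from fail(0)=0 chase 'a': 0 ⇒ 0;  out={1}∪out(0)={1}
  fail(10) 'd': from fail(0)=0 chase 'd': 0 ⇒ 0;  out=∅∪out(0)=∅
  fail(2) 'bb': from fail(1)=0 chase 'b': 0 ⇒ 1;  out=∅∪out(1)=∅
  fail(7) 'ac': from fail(6)=0 chase 'c': 0 ⇒ 0;  out=∅∪out(0)=∅
  fail(11) 'de': from fail(10)=0 chase 'e': 0 ⇒ 0;  out=∅∪out(0)=∅
  fail(3) 'bbd': from fail(2)=1 chase 'd': 1→0 ⇒ 10;  out=∅∪out(10)=∅
  fail(8) 'aca': from fail(7)=0 chase 'a': 0 ⇒ 6;  out=∅∪out(6)={1}
  fail(12) 'deb': from fail(11)=0 chase 'b': 0 ⇒ 1;  out={3}∪out(1)={3}
  fail(4) 'bbde': from fail(3)=10 chase 'e': 10 ⇒ 11;  out=∅∪out(11)=∅
  fail(9) 'acac': from fail(8)=6 chase 'c': 6 ⇒ 7;  out={2}∪out(7)={2}
  fail(5) 'bbdeb': from fail(4)=11 chase 'b': 11 ⇒ 12;  out={0}∪out(12)={0,3}

Scan:
i=0 'd': node 0→10
i=1 'a': node 10→6 (via fail)  ** P1@[1:1]
i=2 'c': node 6→7
i=3 'a': node 7→8  ** P1@[3:3]
i=4 'c': node 8→9  ** P2@[1:4]
i=5 'b': node 9→1 (via fail)
i=6 'a': node 1→6 (via fail)  ** P1@[6:6]
i=7 'c': node 6→7
i=8 'a': node 7→8  ** P1@[8:8]
i=9 'c': node 8→9  ** P2@[6:9]
i=10 'e': node 9→0 (via fail)
i=11 'c': node 0→0
i=12 'b': node 0→1
i=13 'b': node 1→2
i=14 'd': node 2→3
i=15 'e': node 3→4
i=16 'b': node 4→5  ** P0@[12:16],P3@[14:16]
i=17 'd': node 5→10 (via fail)
i=18 'e': node 10→11
i=19 'b': node 11→12  ** P3@[17:19]
i=20 'a': node 12→6 (via fail)  ** P1@[20:20]

Result: [[1,1],[3,1],[4,2],[6,1],[8,1],[9,2],[16,0],[16,3],[19,3],[20,1]]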